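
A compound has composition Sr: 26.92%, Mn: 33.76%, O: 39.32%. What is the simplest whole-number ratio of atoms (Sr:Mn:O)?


Assume 100 g of compound, divide each mass% by atomic mass to get moles, then normalize by the smallest to get a raw atom ratio.
Moles per 100 g: Sr: 26.92/87.62 = 0.3072, Mn: 33.76/54.938 = 0.6145, O: 39.32/15.999 = 2.4577
Raw ratio (divide by min = 0.3072): Sr: 1.0, Mn: 2.0, O: 7.999
Multiply by 1 to clear fractions: Sr: 1.0 ~= 1, Mn: 2.0 ~= 2, O: 7.999 ~= 8
Reduce by GCD to get the simplest whole-number ratio:

1:2:8


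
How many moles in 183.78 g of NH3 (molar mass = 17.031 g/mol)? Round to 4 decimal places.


n = mass / M
n = 183.78 / 17.031
n = 10.79091069 mol, rounded to 4 dp:

10.7909 mol


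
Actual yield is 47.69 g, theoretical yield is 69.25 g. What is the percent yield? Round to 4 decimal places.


% yield = 100 * actual / theoretical
% yield = 100 * 47.69 / 69.25
% yield = 68.86642599 %, rounded to 4 dp:

68.8664 %


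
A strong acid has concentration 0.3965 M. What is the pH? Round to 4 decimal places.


A strong acid dissociates completely, so [H+] equals the given concentration.
pH = -log10([H+]) = -log10(0.3965)
pH = 0.40175681, rounded to 4 dp:

0.4018


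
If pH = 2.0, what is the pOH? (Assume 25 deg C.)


At 25 deg C, pH + pOH = 14.
pOH = 14 - pH = 14 - 2.0
pOH = 12.0:

12.00


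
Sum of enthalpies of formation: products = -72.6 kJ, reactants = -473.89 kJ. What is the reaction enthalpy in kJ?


dH_rxn = sum(dH_f products) - sum(dH_f reactants)
dH_rxn = -72.6 - (-473.89)
dH_rxn = 401.29 kJ:

401.29 kJ


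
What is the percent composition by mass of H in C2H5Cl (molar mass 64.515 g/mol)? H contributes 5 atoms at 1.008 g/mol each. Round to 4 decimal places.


pct = 100 * (n_elem * M_elem) / M_total
mass_contribution = 5 * 1.008 = 5.04 g/mol
pct = 100 * 5.04 / 64.515
pct = 7.81213671 %, rounded to 4 dp:

7.8121 %


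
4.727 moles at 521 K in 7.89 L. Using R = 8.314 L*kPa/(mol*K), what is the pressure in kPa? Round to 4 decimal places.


PV = nRT, solve for P = nRT / V.
nRT = 4.727 * 8.314 * 521 = 20475.4448
P = 20475.4448 / 7.89
P = 2595.11340938 kPa, rounded to 4 dp:

2595.1134 kPa


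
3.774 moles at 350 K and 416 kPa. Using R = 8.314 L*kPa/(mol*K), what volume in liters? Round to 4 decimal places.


PV = nRT, solve for V = nRT / P.
nRT = 3.774 * 8.314 * 350 = 10981.9626
V = 10981.9626 / 416
V = 26.39894856 L, rounded to 4 dp:

26.3989 L


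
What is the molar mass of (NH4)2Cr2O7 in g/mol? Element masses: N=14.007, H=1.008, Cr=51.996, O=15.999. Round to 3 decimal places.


M = sum(count * atomic_mass) over atoms.
M = 2*14.007 + 8*1.008 + 2*51.996 + 7*15.999
M = 28.014 + 8.064 + 103.992 + 111.993
M = 252.063 g/mol, rounded to 3 dp:

252.063 g/mol


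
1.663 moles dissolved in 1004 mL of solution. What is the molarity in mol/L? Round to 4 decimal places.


Convert volume to liters: V_L = V_mL / 1000.
V_L = 1004 / 1000 = 1.004 L
M = n / V_L = 1.663 / 1.004
M = 1.6563745 mol/L, rounded to 4 dp:

1.6564 mol/L


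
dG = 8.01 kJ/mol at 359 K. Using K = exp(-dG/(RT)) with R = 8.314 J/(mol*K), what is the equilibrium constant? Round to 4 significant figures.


dG is in kJ/mol; multiply by 1000 to match R in J/(mol*K).
RT = 8.314 * 359 = 2984.726 J/mol
exponent = -dG*1000 / (RT) = -(8.01*1000) / 2984.726 = -2.68366343
K = exp(-2.68366343)
K = 0.068312437, rounded to 4 significant figures:

0.06831


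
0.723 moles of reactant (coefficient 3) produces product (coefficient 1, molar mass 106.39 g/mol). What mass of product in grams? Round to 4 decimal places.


Use the coefficient ratio to convert reactant moles to product moles, then multiply by the product's molar mass.
moles_P = moles_R * (coeff_P / coeff_R) = 0.723 * (1/3) = 0.241
mass_P = moles_P * M_P = 0.241 * 106.39
mass_P = 25.63999 g, rounded to 4 dp:

25.6400 g


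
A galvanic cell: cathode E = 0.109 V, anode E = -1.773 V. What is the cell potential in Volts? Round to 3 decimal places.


Standard cell potential: E_cell = E_cathode - E_anode.
E_cell = 0.109 - (-1.773)
E_cell = 1.882 V, rounded to 3 dp:

1.882 V


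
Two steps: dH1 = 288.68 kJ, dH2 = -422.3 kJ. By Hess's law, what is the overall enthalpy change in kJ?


Hess's law: enthalpy is a state function, so add the step enthalpies.
dH_total = dH1 + dH2 = 288.68 + (-422.3)
dH_total = -133.62 kJ:

-133.62 kJ


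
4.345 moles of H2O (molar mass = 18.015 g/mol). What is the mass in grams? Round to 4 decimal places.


mass = n * M
mass = 4.345 * 18.015
mass = 78.275175 g, rounded to 4 dp:

78.2752 g


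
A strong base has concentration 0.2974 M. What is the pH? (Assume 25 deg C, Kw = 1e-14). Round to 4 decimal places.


A strong base dissociates completely, so [OH-] equals the given concentration.
pOH = -log10([OH-]) = -log10(0.2974) = 0.526659
pH = 14 - pOH = 14 - 0.526659
pH = 13.473341, rounded to 4 dp:

13.4733


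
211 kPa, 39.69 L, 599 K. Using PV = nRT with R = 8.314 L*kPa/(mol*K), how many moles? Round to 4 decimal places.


PV = nRT, solve for n = PV / (RT).
PV = 211 * 39.69 = 8374.59
RT = 8.314 * 599 = 4980.086
n = 8374.59 / 4980.086
n = 1.68161554 mol, rounded to 4 dp:

1.6816 mol


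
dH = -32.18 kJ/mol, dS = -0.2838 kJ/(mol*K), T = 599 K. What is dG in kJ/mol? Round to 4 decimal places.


Gibbs: dG = dH - T*dS (consistent units, dS already in kJ/(mol*K)).
T*dS = 599 * -0.2838 = -169.9962
dG = -32.18 - (-169.9962)
dG = 137.8162 kJ/mol, rounded to 4 dp:

137.8162 kJ/mol


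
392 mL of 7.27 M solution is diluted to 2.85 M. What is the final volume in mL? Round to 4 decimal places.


Dilution: M1*V1 = M2*V2, solve for V2.
V2 = M1*V1 / M2
V2 = 7.27 * 392 / 2.85
V2 = 2849.84 / 2.85
V2 = 999.94385965 mL, rounded to 4 dp:

999.9439 mL


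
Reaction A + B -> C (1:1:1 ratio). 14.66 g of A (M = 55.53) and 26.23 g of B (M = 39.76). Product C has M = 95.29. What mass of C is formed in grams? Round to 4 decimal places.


Find moles of each reactant; the smaller value is the limiting reagent in a 1:1:1 reaction, so moles_C equals moles of the limiter.
n_A = mass_A / M_A = 14.66 / 55.53 = 0.264001 mol
n_B = mass_B / M_B = 26.23 / 39.76 = 0.659708 mol
Limiting reagent: A (smaller), n_limiting = 0.264001 mol
mass_C = n_limiting * M_C = 0.264001 * 95.29
mass_C = 25.15665529 g, rounded to 4 dp:

25.1567 g


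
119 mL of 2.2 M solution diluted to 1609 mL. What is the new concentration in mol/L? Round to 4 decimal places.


Dilution: M1*V1 = M2*V2, solve for M2.
M2 = M1*V1 / V2
M2 = 2.2 * 119 / 1609
M2 = 261.8 / 1609
M2 = 0.16270976 mol/L, rounded to 4 dp:

0.1627 mol/L


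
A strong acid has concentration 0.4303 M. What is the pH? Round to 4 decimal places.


A strong acid dissociates completely, so [H+] equals the given concentration.
pH = -log10([H+]) = -log10(0.4303)
pH = 0.36622865, rounded to 4 dp:

0.3662


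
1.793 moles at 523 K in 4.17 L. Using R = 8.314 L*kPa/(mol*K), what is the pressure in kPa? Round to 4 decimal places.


PV = nRT, solve for P = nRT / V.
nRT = 1.793 * 8.314 * 523 = 7796.362
P = 7796.362 / 4.17
P = 1869.63117506 kPa, rounded to 4 dp:

1869.6312 kPa


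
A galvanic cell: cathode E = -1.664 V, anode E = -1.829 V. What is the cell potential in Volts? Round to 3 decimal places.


Standard cell potential: E_cell = E_cathode - E_anode.
E_cell = -1.664 - (-1.829)
E_cell = 0.165 V, rounded to 3 dp:

0.165 V


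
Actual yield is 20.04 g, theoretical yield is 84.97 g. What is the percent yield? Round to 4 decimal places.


% yield = 100 * actual / theoretical
% yield = 100 * 20.04 / 84.97
% yield = 23.58479463 %, rounded to 4 dp:

23.5848 %


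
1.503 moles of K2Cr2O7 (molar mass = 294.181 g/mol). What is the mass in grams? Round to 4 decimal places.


mass = n * M
mass = 1.503 * 294.181
mass = 442.154043 g, rounded to 4 dp:

442.1540 g


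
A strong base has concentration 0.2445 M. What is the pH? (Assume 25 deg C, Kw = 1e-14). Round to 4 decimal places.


A strong base dissociates completely, so [OH-] equals the given concentration.
pOH = -log10([OH-]) = -log10(0.2445) = 0.611721
pH = 14 - pOH = 14 - 0.611721
pH = 13.388279, rounded to 4 dp:

13.3883


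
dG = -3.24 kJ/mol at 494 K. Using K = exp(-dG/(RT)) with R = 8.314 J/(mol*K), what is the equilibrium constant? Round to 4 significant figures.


dG is in kJ/mol; multiply by 1000 to match R in J/(mol*K).
RT = 8.314 * 494 = 4107.116 J/mol
exponent = -dG*1000 / (RT) = -(-3.24*1000) / 4107.116 = 0.78887472
K = exp(0.78887472)
K = 2.2009184, rounded to 4 significant figures:

2.201


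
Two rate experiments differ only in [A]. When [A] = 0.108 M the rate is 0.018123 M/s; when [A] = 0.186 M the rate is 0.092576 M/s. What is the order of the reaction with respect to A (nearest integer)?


Rate is proportional to [A]^n, so rate2/rate1 = ([A]2/[A]1)^n. Take logs to solve for n.
rate2/rate1 = 0.092576 / 0.018123 = 5.1082
[A]2/[A]1 = 0.186 / 0.108 = 1.7222
n = ln(5.1082) / ln(1.7222) = 3.0
Nearest integer order:

3


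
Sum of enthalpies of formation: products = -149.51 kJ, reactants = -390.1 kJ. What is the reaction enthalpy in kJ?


dH_rxn = sum(dH_f products) - sum(dH_f reactants)
dH_rxn = -149.51 - (-390.1)
dH_rxn = 240.59 kJ:

240.59 kJ


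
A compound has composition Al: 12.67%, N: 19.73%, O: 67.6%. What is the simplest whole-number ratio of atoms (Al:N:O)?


Assume 100 g of compound, divide each mass% by atomic mass to get moles, then normalize by the smallest to get a raw atom ratio.
Moles per 100 g: Al: 12.67/26.982 = 0.4696, N: 19.73/14.007 = 1.4086, O: 67.6/15.999 = 4.2253
Raw ratio (divide by min = 0.4696): Al: 1.0, N: 3.0, O: 8.998
Multiply by 1 to clear fractions: Al: 1.0 ~= 1, N: 3.0 ~= 3, O: 8.998 ~= 9
Reduce by GCD to get the simplest whole-number ratio:

1:3:9


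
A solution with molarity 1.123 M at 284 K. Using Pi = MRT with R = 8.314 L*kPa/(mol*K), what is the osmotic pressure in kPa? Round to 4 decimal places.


Osmotic pressure (van't Hoff): Pi = M*R*T.
RT = 8.314 * 284 = 2361.176
Pi = 1.123 * 2361.176
Pi = 2651.600648 kPa, rounded to 4 dp:

2651.6006 kPa


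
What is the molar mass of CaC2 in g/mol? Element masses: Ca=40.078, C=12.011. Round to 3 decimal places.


M = sum(count * atomic_mass) over atoms.
M = 1*40.078 + 2*12.011
M = 40.078 + 24.022
M = 64.1 g/mol, rounded to 3 dp:

64.100 g/mol


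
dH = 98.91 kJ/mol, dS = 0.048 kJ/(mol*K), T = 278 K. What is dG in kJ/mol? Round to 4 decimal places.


Gibbs: dG = dH - T*dS (consistent units, dS already in kJ/(mol*K)).
T*dS = 278 * 0.048 = 13.344
dG = 98.91 - (13.344)
dG = 85.566 kJ/mol, rounded to 4 dp:

85.5660 kJ/mol


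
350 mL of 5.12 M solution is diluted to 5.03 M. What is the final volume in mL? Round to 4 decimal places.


Dilution: M1*V1 = M2*V2, solve for V2.
V2 = M1*V1 / M2
V2 = 5.12 * 350 / 5.03
V2 = 1792.0 / 5.03
V2 = 356.26242545 mL, rounded to 4 dp:

356.2624 mL


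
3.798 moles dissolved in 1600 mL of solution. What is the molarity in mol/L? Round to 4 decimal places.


Convert volume to liters: V_L = V_mL / 1000.
V_L = 1600 / 1000 = 1.6 L
M = n / V_L = 3.798 / 1.6
M = 2.37375 mol/L, rounded to 4 dp:

2.3738 mol/L


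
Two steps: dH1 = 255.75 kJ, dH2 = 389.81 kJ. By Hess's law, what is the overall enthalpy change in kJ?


Hess's law: enthalpy is a state function, so add the step enthalpies.
dH_total = dH1 + dH2 = 255.75 + (389.81)
dH_total = 645.56 kJ:

645.56 kJ


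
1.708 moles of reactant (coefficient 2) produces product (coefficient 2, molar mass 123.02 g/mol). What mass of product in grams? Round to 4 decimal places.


Use the coefficient ratio to convert reactant moles to product moles, then multiply by the product's molar mass.
moles_P = moles_R * (coeff_P / coeff_R) = 1.708 * (2/2) = 1.708
mass_P = moles_P * M_P = 1.708 * 123.02
mass_P = 210.11816 g, rounded to 4 dp:

210.1182 g


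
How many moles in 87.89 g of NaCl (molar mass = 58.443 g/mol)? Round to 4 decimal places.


n = mass / M
n = 87.89 / 58.443
n = 1.50385846 mol, rounded to 4 dp:

1.5039 mol


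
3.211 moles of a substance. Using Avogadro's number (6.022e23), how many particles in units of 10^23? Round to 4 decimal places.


N = n * NA, then divide by 1e23 for the requested units.
N / 1e23 = n * 6.022
N / 1e23 = 3.211 * 6.022
N / 1e23 = 19.336642, rounded to 4 dp:

19.3366


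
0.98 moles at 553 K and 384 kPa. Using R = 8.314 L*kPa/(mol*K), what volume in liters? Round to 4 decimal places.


PV = nRT, solve for V = nRT / P.
nRT = 0.98 * 8.314 * 553 = 4505.6892
V = 4505.6892 / 384
V = 11.73356562 L, rounded to 4 dp:

11.7336 L


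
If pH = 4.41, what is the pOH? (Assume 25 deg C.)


At 25 deg C, pH + pOH = 14.
pOH = 14 - pH = 14 - 4.41
pOH = 9.59:

9.59


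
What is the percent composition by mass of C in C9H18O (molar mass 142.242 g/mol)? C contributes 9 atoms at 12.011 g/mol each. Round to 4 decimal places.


pct = 100 * (n_elem * M_elem) / M_total
mass_contribution = 9 * 12.011 = 108.099 g/mol
pct = 100 * 108.099 / 142.242
pct = 75.99654111 %, rounded to 4 dp:

75.9965 %


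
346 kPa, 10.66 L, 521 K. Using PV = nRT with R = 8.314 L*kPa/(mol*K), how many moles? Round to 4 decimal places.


PV = nRT, solve for n = PV / (RT).
PV = 346 * 10.66 = 3688.36
RT = 8.314 * 521 = 4331.594
n = 3688.36 / 4331.594
n = 0.85150178 mol, rounded to 4 dp:

0.8515 mol


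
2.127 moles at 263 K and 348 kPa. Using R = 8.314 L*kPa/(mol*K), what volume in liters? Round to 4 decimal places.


PV = nRT, solve for V = nRT / P.
nRT = 2.127 * 8.314 * 263 = 4650.8599
V = 4650.8599 / 348
V = 13.36453994 L, rounded to 4 dp:

13.3645 L


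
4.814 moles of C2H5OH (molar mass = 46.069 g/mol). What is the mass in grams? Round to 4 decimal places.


mass = n * M
mass = 4.814 * 46.069
mass = 221.776166 g, rounded to 4 dp:

221.7762 g


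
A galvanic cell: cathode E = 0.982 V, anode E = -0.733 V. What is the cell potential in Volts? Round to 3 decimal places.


Standard cell potential: E_cell = E_cathode - E_anode.
E_cell = 0.982 - (-0.733)
E_cell = 1.715 V, rounded to 3 dp:

1.715 V


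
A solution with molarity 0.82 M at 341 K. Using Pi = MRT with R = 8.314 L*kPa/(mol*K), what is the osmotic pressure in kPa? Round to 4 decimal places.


Osmotic pressure (van't Hoff): Pi = M*R*T.
RT = 8.314 * 341 = 2835.074
Pi = 0.82 * 2835.074
Pi = 2324.76068 kPa, rounded to 4 dp:

2324.7607 kPa


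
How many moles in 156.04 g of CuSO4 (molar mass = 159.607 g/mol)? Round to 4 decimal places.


n = mass / M
n = 156.04 / 159.607
n = 0.97765136 mol, rounded to 4 dp:

0.9777 mol


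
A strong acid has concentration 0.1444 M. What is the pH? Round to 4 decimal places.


A strong acid dissociates completely, so [H+] equals the given concentration.
pH = -log10([H+]) = -log10(0.1444)
pH = 0.84043281, rounded to 4 dp:

0.8404


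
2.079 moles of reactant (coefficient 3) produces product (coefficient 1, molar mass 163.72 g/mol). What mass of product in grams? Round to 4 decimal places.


Use the coefficient ratio to convert reactant moles to product moles, then multiply by the product's molar mass.
moles_P = moles_R * (coeff_P / coeff_R) = 2.079 * (1/3) = 0.693
mass_P = moles_P * M_P = 0.693 * 163.72
mass_P = 113.45796 g, rounded to 4 dp:

113.4580 g


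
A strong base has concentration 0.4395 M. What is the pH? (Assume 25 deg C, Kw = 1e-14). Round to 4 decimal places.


A strong base dissociates completely, so [OH-] equals the given concentration.
pOH = -log10([OH-]) = -log10(0.4395) = 0.357041
pH = 14 - pOH = 14 - 0.357041
pH = 13.642959, rounded to 4 dp:

13.6430


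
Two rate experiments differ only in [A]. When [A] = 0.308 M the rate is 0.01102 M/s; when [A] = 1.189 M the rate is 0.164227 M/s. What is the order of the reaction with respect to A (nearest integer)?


Rate is proportional to [A]^n, so rate2/rate1 = ([A]2/[A]1)^n. Take logs to solve for n.
rate2/rate1 = 0.164227 / 0.01102 = 14.9026
[A]2/[A]1 = 1.189 / 0.308 = 3.8604
n = ln(14.9026) / ln(3.8604) = 2.0
Nearest integer order:

2


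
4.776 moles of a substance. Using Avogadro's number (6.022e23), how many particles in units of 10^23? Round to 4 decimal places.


N = n * NA, then divide by 1e23 for the requested units.
N / 1e23 = n * 6.022
N / 1e23 = 4.776 * 6.022
N / 1e23 = 28.761072, rounded to 4 dp:

28.7611


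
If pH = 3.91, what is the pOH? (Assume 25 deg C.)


At 25 deg C, pH + pOH = 14.
pOH = 14 - pH = 14 - 3.91
pOH = 10.09:

10.09


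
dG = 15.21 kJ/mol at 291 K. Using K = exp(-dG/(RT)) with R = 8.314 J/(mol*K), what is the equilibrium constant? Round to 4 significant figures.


dG is in kJ/mol; multiply by 1000 to match R in J/(mol*K).
RT = 8.314 * 291 = 2419.374 J/mol
exponent = -dG*1000 / (RT) = -(15.21*1000) / 2419.374 = -6.28675021
K = exp(-6.28675021)
K = 0.0018607973, rounded to 4 significant figures:

0.001861


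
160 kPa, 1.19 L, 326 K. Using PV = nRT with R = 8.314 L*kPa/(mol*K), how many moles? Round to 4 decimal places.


PV = nRT, solve for n = PV / (RT).
PV = 160 * 1.19 = 190.4
RT = 8.314 * 326 = 2710.364
n = 190.4 / 2710.364
n = 0.07024887 mol, rounded to 4 dp:

0.0702 mol


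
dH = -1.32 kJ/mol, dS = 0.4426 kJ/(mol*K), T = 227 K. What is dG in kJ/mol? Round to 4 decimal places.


Gibbs: dG = dH - T*dS (consistent units, dS already in kJ/(mol*K)).
T*dS = 227 * 0.4426 = 100.4702
dG = -1.32 - (100.4702)
dG = -101.7902 kJ/mol, rounded to 4 dp:

-101.7902 kJ/mol


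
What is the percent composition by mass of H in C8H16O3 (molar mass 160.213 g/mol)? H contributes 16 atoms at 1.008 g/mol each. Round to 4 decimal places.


pct = 100 * (n_elem * M_elem) / M_total
mass_contribution = 16 * 1.008 = 16.128 g/mol
pct = 100 * 16.128 / 160.213
pct = 10.06659884 %, rounded to 4 dp:

10.0666 %


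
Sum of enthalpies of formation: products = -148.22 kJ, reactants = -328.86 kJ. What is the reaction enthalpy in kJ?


dH_rxn = sum(dH_f products) - sum(dH_f reactants)
dH_rxn = -148.22 - (-328.86)
dH_rxn = 180.64 kJ:

180.64 kJ


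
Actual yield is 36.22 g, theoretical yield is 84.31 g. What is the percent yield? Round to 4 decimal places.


% yield = 100 * actual / theoretical
% yield = 100 * 36.22 / 84.31
% yield = 42.96050291 %, rounded to 4 dp:

42.9605 %


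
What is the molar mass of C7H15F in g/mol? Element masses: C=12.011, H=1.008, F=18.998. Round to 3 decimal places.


M = sum(count * atomic_mass) over atoms.
M = 7*12.011 + 15*1.008 + 1*18.998
M = 84.077 + 15.12 + 18.998
M = 118.195 g/mol, rounded to 3 dp:

118.195 g/mol


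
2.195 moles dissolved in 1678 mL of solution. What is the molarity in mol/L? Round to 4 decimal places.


Convert volume to liters: V_L = V_mL / 1000.
V_L = 1678 / 1000 = 1.678 L
M = n / V_L = 2.195 / 1.678
M = 1.30810489 mol/L, rounded to 4 dp:

1.3081 mol/L


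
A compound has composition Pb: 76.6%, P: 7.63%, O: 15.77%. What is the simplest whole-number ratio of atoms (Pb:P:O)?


Assume 100 g of compound, divide each mass% by atomic mass to get moles, then normalize by the smallest to get a raw atom ratio.
Moles per 100 g: Pb: 76.6/207.2 = 0.3697, P: 7.63/30.974 = 0.2463, O: 15.77/15.999 = 0.9857
Raw ratio (divide by min = 0.2463): Pb: 1.501, P: 1.0, O: 4.001
Multiply by 2 to clear fractions: Pb: 3.002 ~= 3, P: 2.0 ~= 2, O: 8.003 ~= 8
Reduce by GCD to get the simplest whole-number ratio:

3:2:8


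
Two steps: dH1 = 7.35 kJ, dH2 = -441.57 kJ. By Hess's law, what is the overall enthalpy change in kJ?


Hess's law: enthalpy is a state function, so add the step enthalpies.
dH_total = dH1 + dH2 = 7.35 + (-441.57)
dH_total = -434.22 kJ:

-434.22 kJ


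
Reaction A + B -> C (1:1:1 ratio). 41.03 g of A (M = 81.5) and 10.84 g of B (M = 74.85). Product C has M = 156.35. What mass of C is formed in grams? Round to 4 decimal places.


Find moles of each reactant; the smaller value is the limiting reagent in a 1:1:1 reaction, so moles_C equals moles of the limiter.
n_A = mass_A / M_A = 41.03 / 81.5 = 0.503436 mol
n_B = mass_B / M_B = 10.84 / 74.85 = 0.144823 mol
Limiting reagent: B (smaller), n_limiting = 0.144823 mol
mass_C = n_limiting * M_C = 0.144823 * 156.35
mass_C = 22.64307605 g, rounded to 4 dp:

22.6431 g


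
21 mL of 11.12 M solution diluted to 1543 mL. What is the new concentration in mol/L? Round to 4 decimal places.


Dilution: M1*V1 = M2*V2, solve for M2.
M2 = M1*V1 / V2
M2 = 11.12 * 21 / 1543
M2 = 233.52 / 1543
M2 = 0.15134154 mol/L, rounded to 4 dp:

0.1513 mol/L


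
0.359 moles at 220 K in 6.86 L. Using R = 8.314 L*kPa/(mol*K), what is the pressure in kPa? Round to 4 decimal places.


PV = nRT, solve for P = nRT / V.
nRT = 0.359 * 8.314 * 220 = 656.6397
P = 656.6397 / 6.86
P = 95.72007289 kPa, rounded to 4 dp:

95.7201 kPa


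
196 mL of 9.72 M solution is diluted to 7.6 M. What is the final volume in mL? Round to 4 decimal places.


Dilution: M1*V1 = M2*V2, solve for V2.
V2 = M1*V1 / M2
V2 = 9.72 * 196 / 7.6
V2 = 1905.12 / 7.6
V2 = 250.67368421 mL, rounded to 4 dp:

250.6737 mL


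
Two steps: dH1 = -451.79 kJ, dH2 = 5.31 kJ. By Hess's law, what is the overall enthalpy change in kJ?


Hess's law: enthalpy is a state function, so add the step enthalpies.
dH_total = dH1 + dH2 = -451.79 + (5.31)
dH_total = -446.48 kJ:

-446.48 kJ


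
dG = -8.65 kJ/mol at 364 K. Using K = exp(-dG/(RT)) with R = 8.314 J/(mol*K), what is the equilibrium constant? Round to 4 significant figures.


dG is in kJ/mol; multiply by 1000 to match R in J/(mol*K).
RT = 8.314 * 364 = 3026.296 J/mol
exponent = -dG*1000 / (RT) = -(-8.65*1000) / 3026.296 = 2.85827956
K = exp(2.85827956)
K = 17.431511, rounded to 4 significant figures:

17.43


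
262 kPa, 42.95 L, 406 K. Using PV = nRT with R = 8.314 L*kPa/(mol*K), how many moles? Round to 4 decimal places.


PV = nRT, solve for n = PV / (RT).
PV = 262 * 42.95 = 11252.9
RT = 8.314 * 406 = 3375.484
n = 11252.9 / 3375.484
n = 3.33371451 mol, rounded to 4 dp:

3.3337 mol


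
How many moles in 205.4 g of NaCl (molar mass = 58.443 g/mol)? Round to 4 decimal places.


n = mass / M
n = 205.4 / 58.443
n = 3.51453553 mol, rounded to 4 dp:

3.5145 mol


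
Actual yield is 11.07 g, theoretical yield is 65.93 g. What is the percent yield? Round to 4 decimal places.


% yield = 100 * actual / theoretical
% yield = 100 * 11.07 / 65.93
% yield = 16.79053542 %, rounded to 4 dp:

16.7905 %


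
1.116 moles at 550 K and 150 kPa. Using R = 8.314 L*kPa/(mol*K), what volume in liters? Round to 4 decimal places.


PV = nRT, solve for V = nRT / P.
nRT = 1.116 * 8.314 * 550 = 5103.1332
V = 5103.1332 / 150
V = 34.020888 L, rounded to 4 dp:

34.0209 L


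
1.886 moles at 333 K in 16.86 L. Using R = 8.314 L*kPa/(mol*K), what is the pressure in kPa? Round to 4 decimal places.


PV = nRT, solve for P = nRT / V.
nRT = 1.886 * 8.314 * 333 = 5221.5079
P = 5221.5079 / 16.86
P = 309.69797746 kPa, rounded to 4 dp:

309.6980 kPa


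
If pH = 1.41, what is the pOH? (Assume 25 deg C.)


At 25 deg C, pH + pOH = 14.
pOH = 14 - pH = 14 - 1.41
pOH = 12.59:

12.59


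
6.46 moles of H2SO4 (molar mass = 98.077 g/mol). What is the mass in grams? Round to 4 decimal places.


mass = n * M
mass = 6.46 * 98.077
mass = 633.57742 g, rounded to 4 dp:

633.5774 g


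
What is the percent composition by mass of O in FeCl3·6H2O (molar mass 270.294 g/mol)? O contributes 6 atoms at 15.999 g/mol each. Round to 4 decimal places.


pct = 100 * (n_elem * M_elem) / M_total
mass_contribution = 6 * 15.999 = 95.994 g/mol
pct = 100 * 95.994 / 270.294
pct = 35.51466181 %, rounded to 4 dp:

35.5147 %


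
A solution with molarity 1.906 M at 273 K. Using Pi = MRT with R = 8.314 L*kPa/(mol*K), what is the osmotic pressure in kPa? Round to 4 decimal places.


Osmotic pressure (van't Hoff): Pi = M*R*T.
RT = 8.314 * 273 = 2269.722
Pi = 1.906 * 2269.722
Pi = 4326.090132 kPa, rounded to 4 dp:

4326.0901 kPa


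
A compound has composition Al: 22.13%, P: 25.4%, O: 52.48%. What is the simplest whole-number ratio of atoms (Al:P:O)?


Assume 100 g of compound, divide each mass% by atomic mass to get moles, then normalize by the smallest to get a raw atom ratio.
Moles per 100 g: Al: 22.13/26.982 = 0.8202, P: 25.4/30.974 = 0.82, O: 52.48/15.999 = 3.2802
Raw ratio (divide by min = 0.82): Al: 1.0, P: 1.0, O: 4.0
Multiply by 1 to clear fractions: Al: 1.0 ~= 1, P: 1.0 ~= 1, O: 4.0 ~= 4
Reduce by GCD to get the simplest whole-number ratio:

1:1:4


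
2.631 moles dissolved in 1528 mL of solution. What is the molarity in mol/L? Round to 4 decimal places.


Convert volume to liters: V_L = V_mL / 1000.
V_L = 1528 / 1000 = 1.528 L
M = n / V_L = 2.631 / 1.528
M = 1.72185864 mol/L, rounded to 4 dp:

1.7219 mol/L


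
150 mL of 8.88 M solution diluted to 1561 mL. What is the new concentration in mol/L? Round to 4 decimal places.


Dilution: M1*V1 = M2*V2, solve for M2.
M2 = M1*V1 / V2
M2 = 8.88 * 150 / 1561
M2 = 1332.0 / 1561
M2 = 0.85329917 mol/L, rounded to 4 dp:

0.8533 mol/L


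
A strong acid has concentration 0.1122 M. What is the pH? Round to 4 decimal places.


A strong acid dissociates completely, so [H+] equals the given concentration.
pH = -log10([H+]) = -log10(0.1122)
pH = 0.95000714, rounded to 4 dp:

0.9500


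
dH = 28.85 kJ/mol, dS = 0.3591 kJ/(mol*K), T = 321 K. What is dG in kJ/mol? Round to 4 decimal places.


Gibbs: dG = dH - T*dS (consistent units, dS already in kJ/(mol*K)).
T*dS = 321 * 0.3591 = 115.2711
dG = 28.85 - (115.2711)
dG = -86.4211 kJ/mol, rounded to 4 dp:

-86.4211 kJ/mol


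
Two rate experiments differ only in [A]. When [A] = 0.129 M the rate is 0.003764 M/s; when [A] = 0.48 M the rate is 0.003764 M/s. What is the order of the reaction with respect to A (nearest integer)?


Rate is proportional to [A]^n, so rate2/rate1 = ([A]2/[A]1)^n. Take logs to solve for n.
rate2/rate1 = 0.003764 / 0.003764 = 1.0
[A]2/[A]1 = 0.48 / 0.129 = 3.7209
n = ln(1.0) / ln(3.7209) = 0.0
Nearest integer order:

0


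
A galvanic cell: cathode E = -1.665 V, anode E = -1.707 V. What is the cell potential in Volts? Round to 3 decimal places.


Standard cell potential: E_cell = E_cathode - E_anode.
E_cell = -1.665 - (-1.707)
E_cell = 0.042 V, rounded to 3 dp:

0.042 V


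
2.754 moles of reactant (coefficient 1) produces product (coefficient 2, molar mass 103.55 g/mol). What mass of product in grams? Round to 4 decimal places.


Use the coefficient ratio to convert reactant moles to product moles, then multiply by the product's molar mass.
moles_P = moles_R * (coeff_P / coeff_R) = 2.754 * (2/1) = 5.508
mass_P = moles_P * M_P = 5.508 * 103.55
mass_P = 570.3534 g, rounded to 4 dp:

570.3534 g


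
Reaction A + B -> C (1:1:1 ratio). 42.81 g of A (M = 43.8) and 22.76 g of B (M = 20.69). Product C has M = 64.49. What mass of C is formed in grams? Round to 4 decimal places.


Find moles of each reactant; the smaller value is the limiting reagent in a 1:1:1 reaction, so moles_C equals moles of the limiter.
n_A = mass_A / M_A = 42.81 / 43.8 = 0.977397 mol
n_B = mass_B / M_B = 22.76 / 20.69 = 1.100048 mol
Limiting reagent: A (smaller), n_limiting = 0.977397 mol
mass_C = n_limiting * M_C = 0.977397 * 64.49
mass_C = 63.03233253 g, rounded to 4 dp:

63.0323 g


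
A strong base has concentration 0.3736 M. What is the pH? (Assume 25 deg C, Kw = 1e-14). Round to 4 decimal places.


A strong base dissociates completely, so [OH-] equals the given concentration.
pOH = -log10([OH-]) = -log10(0.3736) = 0.427593
pH = 14 - pOH = 14 - 0.427593
pH = 13.572407, rounded to 4 dp:

13.5724


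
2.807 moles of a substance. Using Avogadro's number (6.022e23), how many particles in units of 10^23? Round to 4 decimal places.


N = n * NA, then divide by 1e23 for the requested units.
N / 1e23 = n * 6.022
N / 1e23 = 2.807 * 6.022
N / 1e23 = 16.903754, rounded to 4 dp:

16.9038


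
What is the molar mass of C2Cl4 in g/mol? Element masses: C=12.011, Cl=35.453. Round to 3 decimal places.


M = sum(count * atomic_mass) over atoms.
M = 2*12.011 + 4*35.453
M = 24.022 + 141.812
M = 165.834 g/mol, rounded to 3 dp:

165.834 g/mol


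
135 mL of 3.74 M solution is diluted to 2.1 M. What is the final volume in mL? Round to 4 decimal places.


Dilution: M1*V1 = M2*V2, solve for V2.
V2 = M1*V1 / M2
V2 = 3.74 * 135 / 2.1
V2 = 504.9 / 2.1
V2 = 240.42857143 mL, rounded to 4 dp:

240.4286 mL


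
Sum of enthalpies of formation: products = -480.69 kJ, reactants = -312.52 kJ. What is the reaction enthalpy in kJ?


dH_rxn = sum(dH_f products) - sum(dH_f reactants)
dH_rxn = -480.69 - (-312.52)
dH_rxn = -168.17 kJ:

-168.17 kJ


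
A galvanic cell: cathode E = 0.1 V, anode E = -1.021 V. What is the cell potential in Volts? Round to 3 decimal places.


Standard cell potential: E_cell = E_cathode - E_anode.
E_cell = 0.1 - (-1.021)
E_cell = 1.121 V, rounded to 3 dp:

1.121 V


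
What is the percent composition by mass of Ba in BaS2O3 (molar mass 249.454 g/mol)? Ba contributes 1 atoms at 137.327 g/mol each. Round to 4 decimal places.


pct = 100 * (n_elem * M_elem) / M_total
mass_contribution = 1 * 137.327 = 137.327 g/mol
pct = 100 * 137.327 / 249.454
pct = 55.05103145 %, rounded to 4 dp:

55.0510 %


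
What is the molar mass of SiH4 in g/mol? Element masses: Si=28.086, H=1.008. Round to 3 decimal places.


M = sum(count * atomic_mass) over atoms.
M = 1*28.086 + 4*1.008
M = 28.086 + 4.032
M = 32.118 g/mol, rounded to 3 dp:

32.118 g/mol


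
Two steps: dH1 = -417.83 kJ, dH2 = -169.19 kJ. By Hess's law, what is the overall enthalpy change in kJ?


Hess's law: enthalpy is a state function, so add the step enthalpies.
dH_total = dH1 + dH2 = -417.83 + (-169.19)
dH_total = -587.02 kJ:

-587.02 kJ


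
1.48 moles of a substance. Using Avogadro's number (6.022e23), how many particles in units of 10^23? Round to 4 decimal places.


N = n * NA, then divide by 1e23 for the requested units.
N / 1e23 = n * 6.022
N / 1e23 = 1.48 * 6.022
N / 1e23 = 8.91256, rounded to 4 dp:

8.9126


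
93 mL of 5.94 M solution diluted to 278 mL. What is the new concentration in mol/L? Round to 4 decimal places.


Dilution: M1*V1 = M2*V2, solve for M2.
M2 = M1*V1 / V2
M2 = 5.94 * 93 / 278
M2 = 552.42 / 278
M2 = 1.9871223 mol/L, rounded to 4 dp:

1.9871 mol/L


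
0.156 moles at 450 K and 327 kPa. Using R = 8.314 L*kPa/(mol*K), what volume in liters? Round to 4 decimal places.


PV = nRT, solve for V = nRT / P.
nRT = 0.156 * 8.314 * 450 = 583.6428
V = 583.6428 / 327
V = 1.78484037 L, rounded to 4 dp:

1.7848 L


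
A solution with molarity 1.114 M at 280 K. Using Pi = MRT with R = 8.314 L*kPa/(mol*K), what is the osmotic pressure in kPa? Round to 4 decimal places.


Osmotic pressure (van't Hoff): Pi = M*R*T.
RT = 8.314 * 280 = 2327.92
Pi = 1.114 * 2327.92
Pi = 2593.30288 kPa, rounded to 4 dp:

2593.3029 kPa


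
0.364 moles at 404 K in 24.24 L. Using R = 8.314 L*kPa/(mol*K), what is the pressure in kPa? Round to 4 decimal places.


PV = nRT, solve for P = nRT / V.
nRT = 0.364 * 8.314 * 404 = 1222.6236
P = 1222.6236 / 24.24
P = 50.43826733 kPa, rounded to 4 dp:

50.4383 kPa


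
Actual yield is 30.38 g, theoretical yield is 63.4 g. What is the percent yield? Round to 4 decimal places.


% yield = 100 * actual / theoretical
% yield = 100 * 30.38 / 63.4
% yield = 47.91798107 %, rounded to 4 dp:

47.9180 %


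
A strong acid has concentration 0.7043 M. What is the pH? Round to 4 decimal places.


A strong acid dissociates completely, so [H+] equals the given concentration.
pH = -log10([H+]) = -log10(0.7043)
pH = 0.15224231, rounded to 4 dp:

0.1522


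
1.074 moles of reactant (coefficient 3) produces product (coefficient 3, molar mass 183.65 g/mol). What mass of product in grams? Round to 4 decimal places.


Use the coefficient ratio to convert reactant moles to product moles, then multiply by the product's molar mass.
moles_P = moles_R * (coeff_P / coeff_R) = 1.074 * (3/3) = 1.074
mass_P = moles_P * M_P = 1.074 * 183.65
mass_P = 197.2401 g, rounded to 4 dp:

197.2401 g


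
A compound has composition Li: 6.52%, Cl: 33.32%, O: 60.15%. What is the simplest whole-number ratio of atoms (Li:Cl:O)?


Assume 100 g of compound, divide each mass% by atomic mass to get moles, then normalize by the smallest to get a raw atom ratio.
Moles per 100 g: Li: 6.52/6.941 = 0.9393, Cl: 33.32/35.453 = 0.9398, O: 60.15/15.999 = 3.7596
Raw ratio (divide by min = 0.9393): Li: 1.0, Cl: 1.001, O: 4.002
Multiply by 1 to clear fractions: Li: 1.0 ~= 1, Cl: 1.001 ~= 1, O: 4.002 ~= 4
Reduce by GCD to get the simplest whole-number ratio:

1:1:4


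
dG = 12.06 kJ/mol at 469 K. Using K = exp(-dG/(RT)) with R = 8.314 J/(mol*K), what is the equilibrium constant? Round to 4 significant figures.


dG is in kJ/mol; multiply by 1000 to match R in J/(mol*K).
RT = 8.314 * 469 = 3899.266 J/mol
exponent = -dG*1000 / (RT) = -(12.06*1000) / 3899.266 = -3.09288979
K = exp(-3.09288979)
K = 0.045370653, rounded to 4 significant figures:

0.04537


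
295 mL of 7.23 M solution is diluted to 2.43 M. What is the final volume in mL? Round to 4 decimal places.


Dilution: M1*V1 = M2*V2, solve for V2.
V2 = M1*V1 / M2
V2 = 7.23 * 295 / 2.43
V2 = 2132.85 / 2.43
V2 = 877.71604938 mL, rounded to 4 dp:

877.7160 mL


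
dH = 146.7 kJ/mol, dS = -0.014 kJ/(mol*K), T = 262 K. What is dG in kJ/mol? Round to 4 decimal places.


Gibbs: dG = dH - T*dS (consistent units, dS already in kJ/(mol*K)).
T*dS = 262 * -0.014 = -3.668
dG = 146.7 - (-3.668)
dG = 150.368 kJ/mol, rounded to 4 dp:

150.3680 kJ/mol


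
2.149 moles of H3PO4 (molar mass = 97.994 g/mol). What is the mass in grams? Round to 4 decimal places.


mass = n * M
mass = 2.149 * 97.994
mass = 210.589106 g, rounded to 4 dp:

210.5891 g


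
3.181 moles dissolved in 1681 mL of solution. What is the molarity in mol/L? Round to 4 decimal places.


Convert volume to liters: V_L = V_mL / 1000.
V_L = 1681 / 1000 = 1.681 L
M = n / V_L = 3.181 / 1.681
M = 1.892326 mol/L, rounded to 4 dp:

1.8923 mol/L


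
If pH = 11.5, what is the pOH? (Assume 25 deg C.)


At 25 deg C, pH + pOH = 14.
pOH = 14 - pH = 14 - 11.5
pOH = 2.5:

2.50


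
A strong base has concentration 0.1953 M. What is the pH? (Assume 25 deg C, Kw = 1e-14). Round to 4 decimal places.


A strong base dissociates completely, so [OH-] equals the given concentration.
pOH = -log10([OH-]) = -log10(0.1953) = 0.709298
pH = 14 - pOH = 14 - 0.709298
pH = 13.290702, rounded to 4 dp:

13.2907


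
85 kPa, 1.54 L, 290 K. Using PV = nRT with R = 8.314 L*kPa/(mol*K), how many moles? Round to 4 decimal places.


PV = nRT, solve for n = PV / (RT).
PV = 85 * 1.54 = 130.9
RT = 8.314 * 290 = 2411.06
n = 130.9 / 2411.06
n = 0.05429147 mol, rounded to 4 dp:

0.0543 mol


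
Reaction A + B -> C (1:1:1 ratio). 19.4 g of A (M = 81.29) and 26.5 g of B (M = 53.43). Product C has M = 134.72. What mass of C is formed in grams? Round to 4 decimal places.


Find moles of each reactant; the smaller value is the limiting reagent in a 1:1:1 reaction, so moles_C equals moles of the limiter.
n_A = mass_A / M_A = 19.4 / 81.29 = 0.238652 mol
n_B = mass_B / M_B = 26.5 / 53.43 = 0.495976 mol
Limiting reagent: A (smaller), n_limiting = 0.238652 mol
mass_C = n_limiting * M_C = 0.238652 * 134.72
mass_C = 32.15119744 g, rounded to 4 dp:

32.1512 g


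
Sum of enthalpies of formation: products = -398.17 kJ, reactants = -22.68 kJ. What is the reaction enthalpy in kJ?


dH_rxn = sum(dH_f products) - sum(dH_f reactants)
dH_rxn = -398.17 - (-22.68)
dH_rxn = -375.49 kJ:

-375.49 kJ


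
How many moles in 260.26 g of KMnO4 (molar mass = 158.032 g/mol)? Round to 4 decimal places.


n = mass / M
n = 260.26 / 158.032
n = 1.64688164 mol, rounded to 4 dp:

1.6469 mol


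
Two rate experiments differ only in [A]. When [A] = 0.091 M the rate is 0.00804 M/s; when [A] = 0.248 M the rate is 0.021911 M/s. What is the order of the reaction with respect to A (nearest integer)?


Rate is proportional to [A]^n, so rate2/rate1 = ([A]2/[A]1)^n. Take logs to solve for n.
rate2/rate1 = 0.021911 / 0.00804 = 2.7252
[A]2/[A]1 = 0.248 / 0.091 = 2.7253
n = ln(2.7252) / ln(2.7253) = 1.0
Nearest integer order:

1


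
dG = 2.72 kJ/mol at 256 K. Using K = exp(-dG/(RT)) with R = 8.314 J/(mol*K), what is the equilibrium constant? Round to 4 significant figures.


dG is in kJ/mol; multiply by 1000 to match R in J/(mol*K).
RT = 8.314 * 256 = 2128.384 J/mol
exponent = -dG*1000 / (RT) = -(2.72*1000) / 2128.384 = -1.27796488
K = exp(-1.27796488)
K = 0.27860372, rounded to 4 significant figures:

0.2786


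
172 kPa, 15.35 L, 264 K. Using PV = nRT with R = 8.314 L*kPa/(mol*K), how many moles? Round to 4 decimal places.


PV = nRT, solve for n = PV / (RT).
PV = 172 * 15.35 = 2640.2
RT = 8.314 * 264 = 2194.896
n = 2640.2 / 2194.896
n = 1.20288159 mol, rounded to 4 dp:

1.2029 mol


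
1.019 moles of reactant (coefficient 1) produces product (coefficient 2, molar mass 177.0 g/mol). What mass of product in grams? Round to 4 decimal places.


Use the coefficient ratio to convert reactant moles to product moles, then multiply by the product's molar mass.
moles_P = moles_R * (coeff_P / coeff_R) = 1.019 * (2/1) = 2.038
mass_P = moles_P * M_P = 2.038 * 177.0
mass_P = 360.726 g, rounded to 4 dp:

360.7260 g


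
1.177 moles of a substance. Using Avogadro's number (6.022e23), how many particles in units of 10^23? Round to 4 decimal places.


N = n * NA, then divide by 1e23 for the requested units.
N / 1e23 = n * 6.022
N / 1e23 = 1.177 * 6.022
N / 1e23 = 7.087894, rounded to 4 dp:

7.0879


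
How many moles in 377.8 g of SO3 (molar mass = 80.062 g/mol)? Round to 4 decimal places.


n = mass / M
n = 377.8 / 80.062
n = 4.7188429 mol, rounded to 4 dp:

4.7188 mol


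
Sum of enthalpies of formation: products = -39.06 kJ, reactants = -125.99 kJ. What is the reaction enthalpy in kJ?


dH_rxn = sum(dH_f products) - sum(dH_f reactants)
dH_rxn = -39.06 - (-125.99)
dH_rxn = 86.93 kJ:

86.93 kJ


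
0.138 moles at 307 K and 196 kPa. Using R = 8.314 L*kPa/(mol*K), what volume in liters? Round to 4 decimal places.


PV = nRT, solve for V = nRT / P.
nRT = 0.138 * 8.314 * 307 = 352.2309
V = 352.2309 / 196
V = 1.79709643 L, rounded to 4 dp:

1.7971 L


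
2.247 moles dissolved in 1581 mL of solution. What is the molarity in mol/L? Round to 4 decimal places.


Convert volume to liters: V_L = V_mL / 1000.
V_L = 1581 / 1000 = 1.581 L
M = n / V_L = 2.247 / 1.581
M = 1.42125237 mol/L, rounded to 4 dp:

1.4213 mol/L


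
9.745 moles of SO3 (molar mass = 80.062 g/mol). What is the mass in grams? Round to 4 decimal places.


mass = n * M
mass = 9.745 * 80.062
mass = 780.20419 g, rounded to 4 dp:

780.2042 g


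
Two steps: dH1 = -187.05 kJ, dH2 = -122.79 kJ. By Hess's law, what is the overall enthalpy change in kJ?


Hess's law: enthalpy is a state function, so add the step enthalpies.
dH_total = dH1 + dH2 = -187.05 + (-122.79)
dH_total = -309.84 kJ:

-309.84 kJ


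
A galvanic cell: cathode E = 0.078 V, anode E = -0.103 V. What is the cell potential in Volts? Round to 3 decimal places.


Standard cell potential: E_cell = E_cathode - E_anode.
E_cell = 0.078 - (-0.103)
E_cell = 0.181 V, rounded to 3 dp:

0.181 V


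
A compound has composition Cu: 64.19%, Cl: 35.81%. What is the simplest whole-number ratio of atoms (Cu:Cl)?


Assume 100 g of compound, divide each mass% by atomic mass to get moles, then normalize by the smallest to get a raw atom ratio.
Moles per 100 g: Cu: 64.19/63.546 = 1.0101, Cl: 35.81/35.453 = 1.0101
Raw ratio (divide by min = 1.0101): Cu: 1.0, Cl: 1.0
Multiply by 1 to clear fractions: Cu: 1.0 ~= 1, Cl: 1.0 ~= 1
Reduce by GCD to get the simplest whole-number ratio:

1:1


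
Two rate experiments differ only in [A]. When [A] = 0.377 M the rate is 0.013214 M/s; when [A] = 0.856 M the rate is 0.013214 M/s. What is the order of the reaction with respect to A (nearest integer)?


Rate is proportional to [A]^n, so rate2/rate1 = ([A]2/[A]1)^n. Take logs to solve for n.
rate2/rate1 = 0.013214 / 0.013214 = 1.0
[A]2/[A]1 = 0.856 / 0.377 = 2.2706
n = ln(1.0) / ln(2.2706) = 0.0
Nearest integer order:

0
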